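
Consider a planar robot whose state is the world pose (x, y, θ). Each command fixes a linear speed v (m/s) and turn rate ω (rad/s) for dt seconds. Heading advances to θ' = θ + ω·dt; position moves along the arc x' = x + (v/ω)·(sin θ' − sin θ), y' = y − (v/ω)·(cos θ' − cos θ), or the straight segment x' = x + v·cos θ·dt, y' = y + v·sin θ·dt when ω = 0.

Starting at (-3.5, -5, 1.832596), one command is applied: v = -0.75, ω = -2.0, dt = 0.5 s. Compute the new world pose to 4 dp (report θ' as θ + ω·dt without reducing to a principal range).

θ' = 1.8326 + -2.0·0.5 = 0.8326
R = v/ω = -0.75/-2.0 = 0.3750
x' = -3.5 + 0.3750·(sin 0.8326 − sin 1.8326) = -3.5848
y' = -5 − 0.3750·(cos 0.8326 − cos 1.8326) = -5.3494

(-3.5848, -5.3494, 0.8326)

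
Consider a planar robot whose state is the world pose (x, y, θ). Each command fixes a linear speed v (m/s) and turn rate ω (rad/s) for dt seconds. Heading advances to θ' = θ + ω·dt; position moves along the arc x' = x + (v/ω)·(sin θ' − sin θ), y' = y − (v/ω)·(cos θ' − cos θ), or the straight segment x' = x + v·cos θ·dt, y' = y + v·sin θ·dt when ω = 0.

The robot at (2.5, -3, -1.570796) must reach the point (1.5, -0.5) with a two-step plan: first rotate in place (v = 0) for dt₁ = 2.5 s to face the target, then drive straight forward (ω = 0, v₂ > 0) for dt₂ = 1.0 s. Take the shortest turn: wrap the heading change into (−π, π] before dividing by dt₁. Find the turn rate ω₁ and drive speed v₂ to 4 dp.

heading to target = atan2(-0.5−-3, 1.5−2.5) = 1.9513
Δθ = wrap(1.9513 − -1.5708) = -2.7611; ω₁ = Δθ/dt₁ = -1.1044
distance = √((1.5−2.5)² + (-0.5−-3)²) = 2.6926; v₂ = distance/dt₂ = 2.6926

ω₁ = -1.1044, v₂ = 2.6926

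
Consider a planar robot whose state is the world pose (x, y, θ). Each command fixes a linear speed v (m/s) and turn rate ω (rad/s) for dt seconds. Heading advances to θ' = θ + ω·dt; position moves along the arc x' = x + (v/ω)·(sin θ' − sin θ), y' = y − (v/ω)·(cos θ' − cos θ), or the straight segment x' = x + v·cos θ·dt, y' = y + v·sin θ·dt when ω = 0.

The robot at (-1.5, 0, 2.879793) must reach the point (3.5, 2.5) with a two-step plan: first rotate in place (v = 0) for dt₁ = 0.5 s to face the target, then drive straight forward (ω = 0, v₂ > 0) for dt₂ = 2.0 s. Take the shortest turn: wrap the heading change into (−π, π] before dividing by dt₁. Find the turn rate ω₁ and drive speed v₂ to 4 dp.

ω₁ = -4.8323, v₂ = 2.7951

heading to target = atan2(2.5−0, 3.5−-1.5) = 0.4636
Δθ = wrap(0.4636 − 2.8798) = -2.4161; ω₁ = Δθ/dt₁ = -4.8323
distance = √((3.5−-1.5)² + (2.5−0)²) = 5.5902; v₂ = distance/dt₂ = 2.7951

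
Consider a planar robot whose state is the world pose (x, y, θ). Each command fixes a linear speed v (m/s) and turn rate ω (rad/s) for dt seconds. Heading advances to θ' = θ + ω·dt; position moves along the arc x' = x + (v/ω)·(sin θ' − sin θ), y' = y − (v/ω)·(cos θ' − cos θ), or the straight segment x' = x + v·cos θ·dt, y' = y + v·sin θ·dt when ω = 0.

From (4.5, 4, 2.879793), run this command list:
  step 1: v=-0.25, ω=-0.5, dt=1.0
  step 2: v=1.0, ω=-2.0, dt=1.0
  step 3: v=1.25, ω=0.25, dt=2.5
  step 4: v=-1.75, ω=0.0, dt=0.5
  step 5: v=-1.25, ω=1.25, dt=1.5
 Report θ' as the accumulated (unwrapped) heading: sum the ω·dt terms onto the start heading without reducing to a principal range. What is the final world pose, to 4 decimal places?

step 1: θ'=2.3798 (R=0.5000) → pose (4.7157, 3.8788, 2.3798)
step 2: θ'=0.3798 (R=-0.5000) → pose (4.8755, 4.7050, 0.3798)
step 3: θ'=1.0048 (R=5.0000) → pose (7.2421, 6.6674, 1.0048)
step 4: θ'=1.0048 (straight) → pose (6.7728, 5.9289, 1.0048)
step 5: θ'=2.8798 (R=-1.0000) → pose (7.3581, 4.4267, 2.8798)

(7.3581, 4.4267, 2.8798)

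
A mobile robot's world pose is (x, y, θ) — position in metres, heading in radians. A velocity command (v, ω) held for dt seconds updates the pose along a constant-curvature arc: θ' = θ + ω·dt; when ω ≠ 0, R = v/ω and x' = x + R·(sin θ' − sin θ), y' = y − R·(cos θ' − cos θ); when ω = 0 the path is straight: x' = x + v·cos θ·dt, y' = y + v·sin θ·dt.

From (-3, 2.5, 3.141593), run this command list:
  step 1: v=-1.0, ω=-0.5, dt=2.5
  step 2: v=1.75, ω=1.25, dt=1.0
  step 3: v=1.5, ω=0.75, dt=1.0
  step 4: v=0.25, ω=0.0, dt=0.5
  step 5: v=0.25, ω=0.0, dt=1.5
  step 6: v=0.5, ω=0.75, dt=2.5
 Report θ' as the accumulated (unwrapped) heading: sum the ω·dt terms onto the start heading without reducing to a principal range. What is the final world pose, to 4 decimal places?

step 1: θ'=1.8916 (R=2.0000) → pose (-1.1020, 1.1306, 1.8916)
step 2: θ'=3.1416 (R=1.4000) → pose (-2.4306, 2.0892, 3.1416)
step 3: θ'=3.8916 (R=2.0000) → pose (-3.7939, 1.5526, 3.8916)
step 4: θ'=3.8916 (straight) → pose (-3.8853, 1.4674, 3.8916)
step 5: θ'=3.8916 (straight) → pose (-4.1597, 1.2118, 3.8916)
step 6: θ'=5.7666 (R=0.6667) → pose (-4.0346, 0.1443, 5.7666)

(-4.0346, 0.1443, 5.7666)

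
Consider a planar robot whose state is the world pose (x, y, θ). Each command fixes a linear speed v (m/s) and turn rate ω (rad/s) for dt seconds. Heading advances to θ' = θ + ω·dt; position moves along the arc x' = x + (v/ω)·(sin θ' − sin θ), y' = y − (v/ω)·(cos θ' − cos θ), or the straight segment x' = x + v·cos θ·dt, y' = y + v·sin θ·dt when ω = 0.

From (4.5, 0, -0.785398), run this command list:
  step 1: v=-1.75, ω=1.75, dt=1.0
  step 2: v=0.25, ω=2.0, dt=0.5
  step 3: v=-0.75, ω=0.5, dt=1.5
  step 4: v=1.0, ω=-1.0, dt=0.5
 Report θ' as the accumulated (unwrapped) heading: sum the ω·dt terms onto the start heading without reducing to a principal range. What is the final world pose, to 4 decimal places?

(3.3621, -0.4980, 2.2146)

step 1: θ'=0.9646 (R=-1.0000) → pose (2.9711, -0.1374, 0.9646)
step 2: θ'=1.9646 (R=0.1250) → pose (2.9838, -0.0182, 1.9646)
step 3: θ'=2.7146 (R=-1.5000) → pose (3.7478, -0.8079, 2.7146)
step 4: θ'=2.2146 (R=-1.0000) → pose (3.3621, -0.4980, 2.2146)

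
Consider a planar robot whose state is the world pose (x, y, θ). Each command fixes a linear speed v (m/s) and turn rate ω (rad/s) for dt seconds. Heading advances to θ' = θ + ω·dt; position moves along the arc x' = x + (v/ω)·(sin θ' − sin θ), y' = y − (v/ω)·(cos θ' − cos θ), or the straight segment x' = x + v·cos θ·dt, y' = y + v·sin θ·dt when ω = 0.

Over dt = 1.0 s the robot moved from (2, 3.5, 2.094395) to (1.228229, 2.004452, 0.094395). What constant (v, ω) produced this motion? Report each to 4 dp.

v = -2.0000, ω = -2.0000

Δθ = 0.094395 − 2.094395 = -2.000000
ω = Δθ/dt = -2.000000/1.0 = -2.0000
R = −Δy/(cos θ' − cos θ) = 1.0000
v = R·ω = 1.0000·-2.0000 = -2.0000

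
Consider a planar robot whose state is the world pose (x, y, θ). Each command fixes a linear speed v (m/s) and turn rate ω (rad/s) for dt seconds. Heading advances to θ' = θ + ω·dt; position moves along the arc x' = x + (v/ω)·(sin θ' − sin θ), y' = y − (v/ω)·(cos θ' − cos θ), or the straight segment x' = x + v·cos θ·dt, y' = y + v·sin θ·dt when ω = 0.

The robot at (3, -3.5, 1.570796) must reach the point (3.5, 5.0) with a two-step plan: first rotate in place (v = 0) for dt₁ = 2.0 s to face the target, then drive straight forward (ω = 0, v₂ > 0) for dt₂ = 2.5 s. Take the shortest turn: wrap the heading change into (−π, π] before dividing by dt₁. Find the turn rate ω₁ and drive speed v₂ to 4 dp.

heading to target = atan2(5−-3.5, 3.5−3) = 1.5120
Δθ = wrap(1.5120 − 1.5708) = -0.0588; ω₁ = Δθ/dt₁ = -0.0294
distance = √((3.5−3)² + (5−-3.5)²) = 8.5147; v₂ = distance/dt₂ = 3.4059

ω₁ = -0.0294, v₂ = 3.4059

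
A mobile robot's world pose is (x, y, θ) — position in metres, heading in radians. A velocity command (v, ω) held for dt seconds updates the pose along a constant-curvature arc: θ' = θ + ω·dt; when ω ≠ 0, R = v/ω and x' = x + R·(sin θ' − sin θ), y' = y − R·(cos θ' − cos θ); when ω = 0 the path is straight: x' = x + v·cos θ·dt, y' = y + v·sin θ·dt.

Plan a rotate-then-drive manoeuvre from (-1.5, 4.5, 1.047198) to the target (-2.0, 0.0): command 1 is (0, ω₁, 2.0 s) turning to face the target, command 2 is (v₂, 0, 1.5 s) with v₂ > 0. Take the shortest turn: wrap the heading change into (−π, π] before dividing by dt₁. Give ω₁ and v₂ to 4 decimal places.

ω₁ = -1.3643, v₂ = 3.0185

heading to target = atan2(0−4.5, -2−-1.5) = -1.6815
Δθ = wrap(-1.6815 − 1.0472) = -2.7287; ω₁ = Δθ/dt₁ = -1.3643
distance = √((-2−-1.5)² + (0−4.5)²) = 4.5277; v₂ = distance/dt₂ = 3.0185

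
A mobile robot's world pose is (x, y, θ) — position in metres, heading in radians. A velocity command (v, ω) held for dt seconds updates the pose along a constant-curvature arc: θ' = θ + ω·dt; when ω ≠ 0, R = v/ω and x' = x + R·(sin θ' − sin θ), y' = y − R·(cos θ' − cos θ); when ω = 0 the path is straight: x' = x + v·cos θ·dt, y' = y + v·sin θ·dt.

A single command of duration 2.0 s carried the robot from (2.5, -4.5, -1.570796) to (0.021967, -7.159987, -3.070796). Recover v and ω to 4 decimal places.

Δθ = -3.070796 − -1.570796 = -1.500000
ω = Δθ/dt = -1.500000/2.0 = -0.7500
R = −Δy/(cos θ' − cos θ) = -2.6667
v = R·ω = -2.6667·-0.7500 = 2.0000

v = 2.0000, ω = -0.7500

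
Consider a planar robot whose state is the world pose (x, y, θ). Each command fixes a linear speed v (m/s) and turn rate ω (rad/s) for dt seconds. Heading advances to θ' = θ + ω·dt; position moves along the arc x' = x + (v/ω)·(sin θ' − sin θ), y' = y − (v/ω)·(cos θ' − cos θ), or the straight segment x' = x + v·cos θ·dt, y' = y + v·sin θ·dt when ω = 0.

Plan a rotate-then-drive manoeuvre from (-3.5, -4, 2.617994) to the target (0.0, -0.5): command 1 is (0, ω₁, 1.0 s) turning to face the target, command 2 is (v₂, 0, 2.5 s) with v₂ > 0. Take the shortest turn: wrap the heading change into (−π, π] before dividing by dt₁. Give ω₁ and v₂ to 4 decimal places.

ω₁ = -1.8326, v₂ = 1.9799

heading to target = atan2(-0.5−-4, 0−-3.5) = 0.7854
Δθ = wrap(0.7854 − 2.6180) = -1.8326; ω₁ = Δθ/dt₁ = -1.8326
distance = √((0−-3.5)² + (-0.5−-4)²) = 4.9497; v₂ = distance/dt₂ = 1.9799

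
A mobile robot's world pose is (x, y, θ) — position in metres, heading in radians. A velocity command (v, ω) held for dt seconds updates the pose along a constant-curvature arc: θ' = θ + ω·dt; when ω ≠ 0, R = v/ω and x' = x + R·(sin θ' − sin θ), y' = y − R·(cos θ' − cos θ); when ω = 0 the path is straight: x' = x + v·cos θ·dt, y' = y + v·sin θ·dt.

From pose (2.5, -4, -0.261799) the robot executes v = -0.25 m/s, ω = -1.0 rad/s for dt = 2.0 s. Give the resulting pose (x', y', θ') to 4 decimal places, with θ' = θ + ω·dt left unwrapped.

(2.3721, -3.5992, -2.2618)

θ' = -0.2618 + -1.0·2.0 = -2.2618
R = v/ω = -0.25/-1.0 = 0.2500
x' = 2.5 + 0.2500·(sin -2.2618 − sin -0.2618) = 2.3721
y' = -4 − 0.2500·(cos -2.2618 − cos -0.2618) = -3.5992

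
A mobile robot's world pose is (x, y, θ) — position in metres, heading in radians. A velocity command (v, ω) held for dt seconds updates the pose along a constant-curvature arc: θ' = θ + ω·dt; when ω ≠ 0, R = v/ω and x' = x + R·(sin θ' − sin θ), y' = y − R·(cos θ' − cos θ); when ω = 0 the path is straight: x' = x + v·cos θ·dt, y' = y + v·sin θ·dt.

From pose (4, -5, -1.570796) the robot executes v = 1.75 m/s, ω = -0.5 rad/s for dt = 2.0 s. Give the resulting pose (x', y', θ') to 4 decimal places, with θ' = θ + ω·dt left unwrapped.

(2.3911, -7.9451, -2.5708)

θ' = -1.5708 + -0.5·2.0 = -2.5708
R = v/ω = 1.75/-0.5 = -3.5000
x' = 4 + -3.5000·(sin -2.5708 − sin -1.5708) = 2.3911
y' = -5 − -3.5000·(cos -2.5708 − cos -1.5708) = -7.9451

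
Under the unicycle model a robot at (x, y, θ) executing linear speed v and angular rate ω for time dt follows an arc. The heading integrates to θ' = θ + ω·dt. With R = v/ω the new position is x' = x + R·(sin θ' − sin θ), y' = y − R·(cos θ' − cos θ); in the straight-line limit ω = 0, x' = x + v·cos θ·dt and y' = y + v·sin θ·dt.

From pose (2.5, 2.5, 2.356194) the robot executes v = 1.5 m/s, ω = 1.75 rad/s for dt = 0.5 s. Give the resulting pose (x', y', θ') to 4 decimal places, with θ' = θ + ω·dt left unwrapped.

(1.8172, 2.7476, 3.2312)

θ' = 2.3562 + 1.75·0.5 = 3.2312
R = v/ω = 1.5/1.75 = 0.8571
x' = 2.5 + 0.8571·(sin 3.2312 − sin 2.3562) = 1.8172
y' = 2.5 − 0.8571·(cos 3.2312 − cos 2.3562) = 2.7476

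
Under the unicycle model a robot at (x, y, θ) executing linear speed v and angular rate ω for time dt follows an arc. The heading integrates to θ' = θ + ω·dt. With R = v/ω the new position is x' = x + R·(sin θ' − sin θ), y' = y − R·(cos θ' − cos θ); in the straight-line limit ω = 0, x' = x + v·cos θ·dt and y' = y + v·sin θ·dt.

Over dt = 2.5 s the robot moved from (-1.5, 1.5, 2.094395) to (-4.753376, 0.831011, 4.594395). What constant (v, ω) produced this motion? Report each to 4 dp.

Δθ = 4.594395 − 2.094395 = 2.500000
ω = Δθ/dt = 2.500000/2.5 = 1.0000
R = Δx/(sin θ' − sin θ) = 1.7500
v = R·ω = 1.7500·1.0000 = 1.7500

v = 1.7500, ω = 1.0000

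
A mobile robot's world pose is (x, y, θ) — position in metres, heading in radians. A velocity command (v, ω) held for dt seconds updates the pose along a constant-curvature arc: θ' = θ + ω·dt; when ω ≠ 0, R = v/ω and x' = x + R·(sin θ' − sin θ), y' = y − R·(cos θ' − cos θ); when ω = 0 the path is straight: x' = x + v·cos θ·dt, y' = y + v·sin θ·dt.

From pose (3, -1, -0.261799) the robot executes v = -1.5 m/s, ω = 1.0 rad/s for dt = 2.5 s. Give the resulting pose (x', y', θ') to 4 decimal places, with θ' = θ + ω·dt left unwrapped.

(1.4336, -3.3773, 2.2382)

θ' = -0.2618 + 1.0·2.5 = 2.2382
R = v/ω = -1.5/1.0 = -1.5000
x' = 3 + -1.5000·(sin 2.2382 − sin -0.2618) = 1.4336
y' = -1 − -1.5000·(cos 2.2382 − cos -0.2618) = -3.3773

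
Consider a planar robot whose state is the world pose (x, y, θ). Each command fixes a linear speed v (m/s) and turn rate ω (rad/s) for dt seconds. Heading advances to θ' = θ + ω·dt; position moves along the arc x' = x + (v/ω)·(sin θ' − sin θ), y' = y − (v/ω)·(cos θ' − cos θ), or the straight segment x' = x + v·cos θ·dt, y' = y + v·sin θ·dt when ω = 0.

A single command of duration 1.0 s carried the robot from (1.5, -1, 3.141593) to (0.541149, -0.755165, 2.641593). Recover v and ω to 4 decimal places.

v = 1.0000, ω = -0.5000

Δθ = 2.641593 − 3.141593 = -0.500000
ω = Δθ/dt = -0.500000/1.0 = -0.5000
R = Δx/(sin θ' − sin θ) = -2.0000
v = R·ω = -2.0000·-0.5000 = 1.0000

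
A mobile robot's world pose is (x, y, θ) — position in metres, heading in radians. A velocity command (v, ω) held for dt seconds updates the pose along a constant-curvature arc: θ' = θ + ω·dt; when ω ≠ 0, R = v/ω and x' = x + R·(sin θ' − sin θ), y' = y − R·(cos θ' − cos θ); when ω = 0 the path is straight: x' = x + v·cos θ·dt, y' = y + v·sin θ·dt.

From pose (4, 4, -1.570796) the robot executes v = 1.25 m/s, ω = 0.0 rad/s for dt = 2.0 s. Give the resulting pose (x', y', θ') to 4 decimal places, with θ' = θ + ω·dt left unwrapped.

(4.0000, 1.5000, -1.5708)

θ' = -1.5708 + 0.0·2.0 = -1.5708
ω = 0 → straight: x' = 4 + 1.25·cos(-1.5708)·2.0 = 4.0000
y' = 4 + 1.25·sin(-1.5708)·2.0 = 1.5000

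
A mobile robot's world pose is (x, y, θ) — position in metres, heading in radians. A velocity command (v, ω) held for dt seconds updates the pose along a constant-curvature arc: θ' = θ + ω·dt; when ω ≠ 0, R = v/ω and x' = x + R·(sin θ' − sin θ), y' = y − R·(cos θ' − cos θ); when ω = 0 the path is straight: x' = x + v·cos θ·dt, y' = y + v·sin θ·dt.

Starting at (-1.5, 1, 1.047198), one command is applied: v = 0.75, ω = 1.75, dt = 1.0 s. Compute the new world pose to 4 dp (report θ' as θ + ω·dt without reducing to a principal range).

θ' = 1.0472 + 1.75·1.0 = 2.7972
R = v/ω = 0.75/1.75 = 0.4286
x' = -1.5 + 0.4286·(sin 2.7972 − sin 1.0472) = -1.7265
y' = 1 − 0.4286·(cos 2.7972 − cos 1.0472) = 1.6177

(-1.7265, 1.6177, 2.7972)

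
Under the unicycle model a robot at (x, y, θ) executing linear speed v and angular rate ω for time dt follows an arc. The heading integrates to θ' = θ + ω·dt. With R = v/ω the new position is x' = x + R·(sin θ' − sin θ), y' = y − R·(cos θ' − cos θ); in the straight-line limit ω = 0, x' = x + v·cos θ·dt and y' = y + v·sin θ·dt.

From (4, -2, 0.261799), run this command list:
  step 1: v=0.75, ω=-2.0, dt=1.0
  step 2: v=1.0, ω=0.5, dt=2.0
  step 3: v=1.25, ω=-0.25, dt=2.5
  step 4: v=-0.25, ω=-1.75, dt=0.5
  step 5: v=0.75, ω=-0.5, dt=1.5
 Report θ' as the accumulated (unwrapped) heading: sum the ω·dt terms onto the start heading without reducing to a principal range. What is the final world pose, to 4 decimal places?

step 1: θ'=-1.7382 (R=-0.3750) → pose (4.4668, -2.4247, -1.7382)
step 2: θ'=-0.7382 (R=2.0000) → pose (5.0929, -4.2373, -0.7382)
step 3: θ'=-1.3632 (R=-5.0000) → pose (6.6208, -6.9052, -1.3632)
step 4: θ'=-2.2382 (R=0.1429) → pose (6.6484, -6.7873, -2.2382)
step 5: θ'=-2.9882 (R=-1.5000) → pose (5.6994, -7.3413, -2.9882)

(5.6994, -7.3413, -2.9882)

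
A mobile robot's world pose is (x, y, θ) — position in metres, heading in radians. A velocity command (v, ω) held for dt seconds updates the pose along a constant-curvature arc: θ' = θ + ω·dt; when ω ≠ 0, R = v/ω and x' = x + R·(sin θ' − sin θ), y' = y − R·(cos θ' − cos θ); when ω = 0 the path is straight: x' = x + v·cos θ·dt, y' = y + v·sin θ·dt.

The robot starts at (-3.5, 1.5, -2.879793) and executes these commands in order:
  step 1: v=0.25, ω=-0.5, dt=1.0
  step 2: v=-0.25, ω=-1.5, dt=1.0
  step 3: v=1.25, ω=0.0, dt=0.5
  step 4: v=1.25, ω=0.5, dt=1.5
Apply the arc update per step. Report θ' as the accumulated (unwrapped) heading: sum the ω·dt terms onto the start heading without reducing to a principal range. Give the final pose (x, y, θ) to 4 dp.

step 1: θ'=-3.3798 (R=-0.5000) → pose (-3.7474, 1.4971, -3.3798)
step 2: θ'=-4.8798 (R=0.1667) → pose (-3.6224, 1.3073, -4.8798)
step 3: θ'=-4.8798 (straight) → pose (-3.5182, 1.9236, -4.8798)
step 4: θ'=-4.1298 (R=2.5000) → pose (-3.8957, 3.7157, -4.1298)

(-3.8957, 3.7157, -4.1298)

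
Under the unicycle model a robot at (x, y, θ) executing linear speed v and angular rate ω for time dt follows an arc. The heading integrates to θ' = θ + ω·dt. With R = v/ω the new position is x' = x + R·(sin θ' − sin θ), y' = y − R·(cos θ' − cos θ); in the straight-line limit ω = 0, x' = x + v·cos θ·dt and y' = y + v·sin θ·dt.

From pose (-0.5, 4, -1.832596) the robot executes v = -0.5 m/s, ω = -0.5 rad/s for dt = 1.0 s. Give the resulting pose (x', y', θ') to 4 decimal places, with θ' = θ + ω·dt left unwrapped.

(-0.2577, 4.4314, -2.3326)

θ' = -1.8326 + -0.5·1.0 = -2.3326
R = v/ω = -0.5/-0.5 = 1.0000
x' = -0.5 + 1.0000·(sin -2.3326 − sin -1.8326) = -0.2577
y' = 4 − 1.0000·(cos -2.3326 − cos -1.8326) = 4.4314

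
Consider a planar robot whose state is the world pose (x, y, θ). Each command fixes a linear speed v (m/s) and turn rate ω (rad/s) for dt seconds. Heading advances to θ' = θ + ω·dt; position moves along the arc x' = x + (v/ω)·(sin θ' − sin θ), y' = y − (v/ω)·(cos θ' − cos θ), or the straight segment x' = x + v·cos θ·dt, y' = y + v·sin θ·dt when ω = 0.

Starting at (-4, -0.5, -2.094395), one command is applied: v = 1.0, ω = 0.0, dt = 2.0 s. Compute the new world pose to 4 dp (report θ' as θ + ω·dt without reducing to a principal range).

(-5.0000, -2.2321, -2.0944)

θ' = -2.0944 + 0.0·2.0 = -2.0944
ω = 0 → straight: x' = -4 + 1.0·cos(-2.0944)·2.0 = -5.0000
y' = -0.5 + 1.0·sin(-2.0944)·2.0 = -2.2321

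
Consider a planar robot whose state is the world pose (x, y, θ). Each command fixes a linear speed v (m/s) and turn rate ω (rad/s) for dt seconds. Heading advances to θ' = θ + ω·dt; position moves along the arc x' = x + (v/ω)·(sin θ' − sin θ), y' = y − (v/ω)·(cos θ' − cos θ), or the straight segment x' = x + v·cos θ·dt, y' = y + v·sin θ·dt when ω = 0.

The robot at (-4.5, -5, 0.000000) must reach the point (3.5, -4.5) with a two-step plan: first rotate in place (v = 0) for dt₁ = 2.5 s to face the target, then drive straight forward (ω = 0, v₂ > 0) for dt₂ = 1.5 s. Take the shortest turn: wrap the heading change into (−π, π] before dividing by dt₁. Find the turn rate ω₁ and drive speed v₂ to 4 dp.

heading to target = atan2(-4.5−-5, 3.5−-4.5) = 0.0624
Δθ = wrap(0.0624 − 0.0000) = 0.0624; ω₁ = Δθ/dt₁ = 0.0250
distance = √((3.5−-4.5)² + (-4.5−-5)²) = 8.0156; v₂ = distance/dt₂ = 5.3437

ω₁ = 0.0250, v₂ = 5.3437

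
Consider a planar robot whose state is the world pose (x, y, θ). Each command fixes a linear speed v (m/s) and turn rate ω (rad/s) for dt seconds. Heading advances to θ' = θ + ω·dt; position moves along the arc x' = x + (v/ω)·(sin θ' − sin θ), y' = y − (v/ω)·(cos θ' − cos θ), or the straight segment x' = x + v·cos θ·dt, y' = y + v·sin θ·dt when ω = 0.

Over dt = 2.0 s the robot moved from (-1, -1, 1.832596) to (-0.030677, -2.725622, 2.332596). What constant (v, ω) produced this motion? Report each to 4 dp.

Δθ = 2.332596 − 1.832596 = 0.500000
ω = Δθ/dt = 0.500000/2.0 = 0.2500
R = −Δy/(cos θ' − cos θ) = -4.0000
v = R·ω = -4.0000·0.2500 = -1.0000

v = -1.0000, ω = 0.2500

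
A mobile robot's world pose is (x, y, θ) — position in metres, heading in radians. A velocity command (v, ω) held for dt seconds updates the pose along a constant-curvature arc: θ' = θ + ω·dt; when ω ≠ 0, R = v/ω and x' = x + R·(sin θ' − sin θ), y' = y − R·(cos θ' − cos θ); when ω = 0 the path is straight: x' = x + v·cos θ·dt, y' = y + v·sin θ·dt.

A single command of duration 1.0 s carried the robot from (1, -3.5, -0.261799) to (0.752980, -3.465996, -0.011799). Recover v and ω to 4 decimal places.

v = -0.2500, ω = 0.2500

Δθ = -0.011799 − -0.261799 = 0.250000
ω = Δθ/dt = 0.250000/1.0 = 0.2500
R = Δx/(sin θ' − sin θ) = -1.0000
v = R·ω = -1.0000·0.2500 = -0.2500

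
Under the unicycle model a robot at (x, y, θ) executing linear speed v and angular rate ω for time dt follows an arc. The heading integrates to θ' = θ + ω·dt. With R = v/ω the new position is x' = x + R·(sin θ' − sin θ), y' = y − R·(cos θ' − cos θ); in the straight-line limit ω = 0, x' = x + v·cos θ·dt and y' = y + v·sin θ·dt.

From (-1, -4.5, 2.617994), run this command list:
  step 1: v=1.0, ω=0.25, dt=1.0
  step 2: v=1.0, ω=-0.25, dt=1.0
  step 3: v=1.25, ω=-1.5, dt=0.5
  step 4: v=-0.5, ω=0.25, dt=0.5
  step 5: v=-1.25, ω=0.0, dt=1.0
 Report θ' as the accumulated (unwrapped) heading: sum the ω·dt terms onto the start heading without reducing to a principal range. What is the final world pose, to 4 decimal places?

step 1: θ'=2.8680 (R=4.0000) → pose (-1.9192, -4.1129, 2.8680)
step 2: θ'=2.6180 (R=-4.0000) → pose (-2.8384, -3.7258, 2.6180)
step 3: θ'=1.8680 (R=-0.8333) → pose (-3.2185, -3.2481, 1.8680)
step 4: θ'=1.9930 (R=-2.0000) → pose (-3.1306, -3.4820, 1.9930)
step 5: θ'=1.9930 (straight) → pose (-2.6184, -4.6222, 1.9930)

(-2.6184, -4.6222, 1.9930)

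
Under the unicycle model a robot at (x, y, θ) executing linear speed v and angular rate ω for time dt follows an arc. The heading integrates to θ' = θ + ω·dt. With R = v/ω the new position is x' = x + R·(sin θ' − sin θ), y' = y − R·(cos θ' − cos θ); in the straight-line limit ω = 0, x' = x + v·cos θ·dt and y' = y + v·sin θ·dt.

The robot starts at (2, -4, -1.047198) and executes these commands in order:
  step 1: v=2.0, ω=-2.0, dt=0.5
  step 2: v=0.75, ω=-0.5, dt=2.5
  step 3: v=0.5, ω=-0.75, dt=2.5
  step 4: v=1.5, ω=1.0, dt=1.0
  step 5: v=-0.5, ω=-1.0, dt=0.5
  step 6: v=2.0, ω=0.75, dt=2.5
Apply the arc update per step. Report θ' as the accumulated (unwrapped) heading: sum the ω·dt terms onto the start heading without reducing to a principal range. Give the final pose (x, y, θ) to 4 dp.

step 1: θ'=-2.0472 (R=-1.0000) → pose (2.0226, -4.9586, -2.0472)
step 2: θ'=-3.2972 (R=-1.5000) → pose (0.4572, -5.7526, -3.2972)
step 3: θ'=-5.1722 (R=-0.6667) → pose (-0.0369, -4.7981, -5.1722)
step 4: θ'=-4.1722 (R=1.5000) → pose (-0.0947, -3.3610, -4.1722)
step 5: θ'=-4.6722 (R=0.5000) → pose (-0.0239, -3.5981, -4.6722)
step 6: θ'=-2.7972 (R=2.6667) → pose (-3.5888, -1.1951, -2.7972)

(-3.5888, -1.1951, -2.7972)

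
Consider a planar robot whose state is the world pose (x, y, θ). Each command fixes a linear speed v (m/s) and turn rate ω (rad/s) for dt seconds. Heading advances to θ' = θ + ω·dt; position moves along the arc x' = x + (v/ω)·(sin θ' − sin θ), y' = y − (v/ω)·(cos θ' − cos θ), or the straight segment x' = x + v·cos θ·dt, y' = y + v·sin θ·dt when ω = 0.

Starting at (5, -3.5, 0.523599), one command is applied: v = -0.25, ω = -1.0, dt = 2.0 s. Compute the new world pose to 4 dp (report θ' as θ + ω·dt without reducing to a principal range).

θ' = 0.5236 + -1.0·2.0 = -1.4764
R = v/ω = -0.25/-1.0 = 0.2500
x' = 5 + 0.2500·(sin -1.4764 − sin 0.5236) = 4.6261
y' = -3.5 − 0.2500·(cos -1.4764 − cos 0.5236) = -3.3071

(4.6261, -3.3071, -1.4764)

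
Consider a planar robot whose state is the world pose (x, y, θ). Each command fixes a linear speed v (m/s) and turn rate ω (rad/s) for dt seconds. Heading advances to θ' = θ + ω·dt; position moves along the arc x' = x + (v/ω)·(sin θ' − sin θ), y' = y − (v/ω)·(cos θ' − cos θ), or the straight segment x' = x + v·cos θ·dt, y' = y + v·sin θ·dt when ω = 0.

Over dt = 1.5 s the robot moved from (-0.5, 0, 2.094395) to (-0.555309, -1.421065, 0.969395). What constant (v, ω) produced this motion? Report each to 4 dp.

Δθ = 0.969395 − 2.094395 = -1.125000
ω = Δθ/dt = -1.125000/1.5 = -0.7500
R = −Δy/(cos θ' − cos θ) = 1.3333
v = R·ω = 1.3333·-0.7500 = -1.0000

v = -1.0000, ω = -0.7500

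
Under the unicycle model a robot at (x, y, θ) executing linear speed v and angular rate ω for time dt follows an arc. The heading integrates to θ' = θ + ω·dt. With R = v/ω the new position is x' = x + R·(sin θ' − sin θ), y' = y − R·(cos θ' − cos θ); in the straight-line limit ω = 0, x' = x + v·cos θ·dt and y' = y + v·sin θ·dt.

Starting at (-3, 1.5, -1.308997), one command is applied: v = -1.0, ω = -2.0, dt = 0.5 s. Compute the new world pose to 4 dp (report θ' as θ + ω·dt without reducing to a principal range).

(-2.8869, 1.9659, -2.3090)

θ' = -1.3090 + -2.0·0.5 = -2.3090
R = v/ω = -1.0/-2.0 = 0.5000
x' = -3 + 0.5000·(sin -2.3090 − sin -1.3090) = -2.8869
y' = 1.5 − 0.5000·(cos -2.3090 − cos -1.3090) = 1.9659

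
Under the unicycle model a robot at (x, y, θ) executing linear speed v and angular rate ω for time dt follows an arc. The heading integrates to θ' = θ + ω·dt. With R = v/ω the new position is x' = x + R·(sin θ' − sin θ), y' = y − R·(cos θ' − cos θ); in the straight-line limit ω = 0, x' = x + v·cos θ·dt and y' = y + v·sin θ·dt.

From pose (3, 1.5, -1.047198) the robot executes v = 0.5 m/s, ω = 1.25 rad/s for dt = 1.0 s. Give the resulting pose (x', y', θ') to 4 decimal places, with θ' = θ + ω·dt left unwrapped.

θ' = -1.0472 + 1.25·1.0 = 0.2028
R = v/ω = 0.5/1.25 = 0.4000
x' = 3 + 0.4000·(sin 0.2028 − sin -1.0472) = 3.4270
y' = 1.5 − 0.4000·(cos 0.2028 − cos -1.0472) = 1.3082

(3.4270, 1.3082, 0.2028)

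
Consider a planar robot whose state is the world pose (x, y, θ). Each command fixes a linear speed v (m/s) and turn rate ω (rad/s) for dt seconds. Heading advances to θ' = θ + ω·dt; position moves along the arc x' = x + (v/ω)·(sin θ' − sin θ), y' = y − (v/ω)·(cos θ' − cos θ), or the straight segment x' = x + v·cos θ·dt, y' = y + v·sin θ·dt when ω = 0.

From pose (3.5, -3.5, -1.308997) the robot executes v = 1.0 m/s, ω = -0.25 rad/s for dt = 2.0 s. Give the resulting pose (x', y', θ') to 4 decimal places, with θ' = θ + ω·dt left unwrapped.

(3.5234, -5.4791, -1.8090)

θ' = -1.3090 + -0.25·2.0 = -1.8090
R = v/ω = 1.0/-0.25 = -4.0000
x' = 3.5 + -4.0000·(sin -1.8090 − sin -1.3090) = 3.5234
y' = -3.5 − -4.0000·(cos -1.8090 − cos -1.3090) = -5.4791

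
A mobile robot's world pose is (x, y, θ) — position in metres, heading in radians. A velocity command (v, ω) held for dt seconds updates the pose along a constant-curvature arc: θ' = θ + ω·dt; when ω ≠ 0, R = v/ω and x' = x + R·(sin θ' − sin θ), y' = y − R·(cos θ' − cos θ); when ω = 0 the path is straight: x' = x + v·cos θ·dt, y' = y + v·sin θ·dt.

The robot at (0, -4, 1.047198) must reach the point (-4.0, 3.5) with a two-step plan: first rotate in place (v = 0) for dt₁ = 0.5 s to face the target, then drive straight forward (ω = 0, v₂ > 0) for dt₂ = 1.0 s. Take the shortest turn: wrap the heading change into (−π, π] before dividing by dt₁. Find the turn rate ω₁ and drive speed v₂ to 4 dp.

ω₁ = 2.0271, v₂ = 8.5000

heading to target = atan2(3.5−-4, -4−0) = 2.0608
Δθ = wrap(2.0608 − 1.0472) = 1.0136; ω₁ = Δθ/dt₁ = 2.0271
distance = √((-4−0)² + (3.5−-4)²) = 8.5000; v₂ = distance/dt₂ = 8.5000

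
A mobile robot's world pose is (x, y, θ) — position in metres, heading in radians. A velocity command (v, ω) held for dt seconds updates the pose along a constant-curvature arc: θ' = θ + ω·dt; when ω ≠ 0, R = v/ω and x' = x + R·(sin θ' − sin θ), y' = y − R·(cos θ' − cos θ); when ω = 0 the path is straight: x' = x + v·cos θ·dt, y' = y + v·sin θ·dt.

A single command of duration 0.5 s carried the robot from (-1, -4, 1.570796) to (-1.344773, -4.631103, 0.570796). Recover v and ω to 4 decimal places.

Δθ = 0.570796 − 1.570796 = -1.000000
ω = Δθ/dt = -1.000000/0.5 = -2.0000
R = −Δy/(cos θ' − cos θ) = 0.7500
v = R·ω = 0.7500·-2.0000 = -1.5000

v = -1.5000, ω = -2.0000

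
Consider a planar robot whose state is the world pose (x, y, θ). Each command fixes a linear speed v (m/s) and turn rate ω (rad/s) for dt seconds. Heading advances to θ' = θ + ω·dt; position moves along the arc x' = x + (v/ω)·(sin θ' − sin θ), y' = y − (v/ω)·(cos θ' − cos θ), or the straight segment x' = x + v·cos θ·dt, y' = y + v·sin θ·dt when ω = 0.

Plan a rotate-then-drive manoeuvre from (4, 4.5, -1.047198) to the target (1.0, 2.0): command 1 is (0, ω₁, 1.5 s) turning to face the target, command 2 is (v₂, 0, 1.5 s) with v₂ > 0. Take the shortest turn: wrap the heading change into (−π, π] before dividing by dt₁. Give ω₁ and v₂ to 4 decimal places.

ω₁ = -0.9331, v₂ = 2.6034

heading to target = atan2(2−4.5, 1−4) = -2.4469
Δθ = wrap(-2.4469 − -1.0472) = -1.3997; ω₁ = Δθ/dt₁ = -0.9331
distance = √((1−4)² + (2−4.5)²) = 3.9051; v₂ = distance/dt₂ = 2.6034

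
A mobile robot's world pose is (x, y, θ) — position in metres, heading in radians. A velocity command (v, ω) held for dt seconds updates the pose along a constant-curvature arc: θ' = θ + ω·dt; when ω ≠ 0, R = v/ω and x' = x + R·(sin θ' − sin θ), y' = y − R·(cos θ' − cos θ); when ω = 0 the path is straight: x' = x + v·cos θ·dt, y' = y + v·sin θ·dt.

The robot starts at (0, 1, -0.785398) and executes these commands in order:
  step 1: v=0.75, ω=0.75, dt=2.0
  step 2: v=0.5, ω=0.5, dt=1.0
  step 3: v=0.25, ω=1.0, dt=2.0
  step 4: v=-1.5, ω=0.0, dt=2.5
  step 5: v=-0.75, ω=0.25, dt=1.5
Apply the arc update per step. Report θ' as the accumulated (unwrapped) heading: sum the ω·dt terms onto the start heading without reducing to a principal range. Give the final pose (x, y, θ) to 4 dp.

step 1: θ'=0.7146 (R=1.0000) → pose (1.3624, 0.9518, 0.7146)
step 2: θ'=1.2146 (R=1.0000) → pose (1.6443, 1.3584, 1.2146)
step 3: θ'=3.2146 (R=0.2500) → pose (1.3918, 1.6949, 3.2146)
step 4: θ'=3.2146 (straight) → pose (5.1318, 1.9685, 3.2146)
step 5: θ'=3.5896 (R=-3.0000) → pose (6.2125, 2.2565, 3.5896)

(6.2125, 2.2565, 3.5896)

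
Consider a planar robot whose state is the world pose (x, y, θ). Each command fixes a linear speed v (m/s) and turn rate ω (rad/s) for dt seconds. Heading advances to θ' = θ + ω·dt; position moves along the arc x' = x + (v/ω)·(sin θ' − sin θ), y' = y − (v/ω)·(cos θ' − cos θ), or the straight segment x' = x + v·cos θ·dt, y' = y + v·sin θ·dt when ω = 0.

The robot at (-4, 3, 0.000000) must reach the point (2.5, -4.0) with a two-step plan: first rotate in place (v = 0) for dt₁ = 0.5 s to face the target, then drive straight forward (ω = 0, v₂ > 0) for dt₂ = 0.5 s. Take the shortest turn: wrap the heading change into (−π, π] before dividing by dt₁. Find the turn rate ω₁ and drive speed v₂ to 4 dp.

heading to target = atan2(-4−3, 2.5−-4) = -0.8224
Δθ = wrap(-0.8224 − 0.0000) = -0.8224; ω₁ = Δθ/dt₁ = -1.6448
distance = √((2.5−-4)² + (-4−3)²) = 9.5525; v₂ = distance/dt₂ = 19.1050

ω₁ = -1.6448, v₂ = 19.1050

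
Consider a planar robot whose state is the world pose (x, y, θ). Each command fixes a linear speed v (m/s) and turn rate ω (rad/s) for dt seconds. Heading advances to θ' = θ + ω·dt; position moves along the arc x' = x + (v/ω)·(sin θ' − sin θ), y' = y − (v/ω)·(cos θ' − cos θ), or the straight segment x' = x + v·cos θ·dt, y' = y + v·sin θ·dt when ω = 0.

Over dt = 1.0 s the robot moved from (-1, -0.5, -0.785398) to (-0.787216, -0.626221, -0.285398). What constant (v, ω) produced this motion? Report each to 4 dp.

v = 0.2500, ω = 0.5000

Δθ = -0.285398 − -0.785398 = 0.500000
ω = Δθ/dt = 0.500000/1.0 = 0.5000
R = Δx/(sin θ' − sin θ) = 0.5000
v = R·ω = 0.5000·0.5000 = 0.2500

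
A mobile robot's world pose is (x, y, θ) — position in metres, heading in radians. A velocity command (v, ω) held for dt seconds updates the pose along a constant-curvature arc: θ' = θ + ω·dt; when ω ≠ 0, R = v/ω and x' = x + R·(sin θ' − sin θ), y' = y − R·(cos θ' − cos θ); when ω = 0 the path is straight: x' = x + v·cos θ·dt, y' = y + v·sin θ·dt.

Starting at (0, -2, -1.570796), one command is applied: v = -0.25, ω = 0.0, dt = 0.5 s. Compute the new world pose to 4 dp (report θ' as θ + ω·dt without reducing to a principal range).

θ' = -1.5708 + 0.0·0.5 = -1.5708
ω = 0 → straight: x' = 0 + -0.25·cos(-1.5708)·0.5 = 0.0000
y' = -2 + -0.25·sin(-1.5708)·0.5 = -1.8750

(0.0000, -1.8750, -1.5708)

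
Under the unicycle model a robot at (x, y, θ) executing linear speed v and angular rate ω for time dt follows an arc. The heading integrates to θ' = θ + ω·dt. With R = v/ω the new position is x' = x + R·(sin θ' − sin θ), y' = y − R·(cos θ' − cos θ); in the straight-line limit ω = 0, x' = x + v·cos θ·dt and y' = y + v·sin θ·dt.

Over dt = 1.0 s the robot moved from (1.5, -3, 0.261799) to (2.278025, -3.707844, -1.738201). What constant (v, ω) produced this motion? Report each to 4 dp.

Δθ = -1.738201 − 0.261799 = -2.000000
ω = Δθ/dt = -2.000000/1.0 = -2.0000
R = Δx/(sin θ' − sin θ) = -0.6250
v = R·ω = -0.6250·-2.0000 = 1.2500

v = 1.2500, ω = -2.0000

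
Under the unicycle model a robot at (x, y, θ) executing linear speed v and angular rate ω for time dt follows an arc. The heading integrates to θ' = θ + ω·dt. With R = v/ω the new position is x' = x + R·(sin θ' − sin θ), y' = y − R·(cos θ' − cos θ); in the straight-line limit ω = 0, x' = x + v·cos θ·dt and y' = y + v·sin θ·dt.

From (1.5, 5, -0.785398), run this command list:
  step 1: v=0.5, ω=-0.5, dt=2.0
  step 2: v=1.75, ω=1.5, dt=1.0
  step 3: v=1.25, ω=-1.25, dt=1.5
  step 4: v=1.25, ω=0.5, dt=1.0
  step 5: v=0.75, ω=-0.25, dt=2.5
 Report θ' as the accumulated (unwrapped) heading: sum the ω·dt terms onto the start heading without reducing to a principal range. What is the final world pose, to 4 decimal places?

(1.9971, -1.6674, -2.2854)

step 1: θ'=-1.7854 (R=-1.0000) → pose (1.7700, 4.0799, -1.7854)
step 2: θ'=-0.2854 (R=1.1667) → pose (2.5814, 2.7120, -0.2854)
step 3: θ'=-2.1604 (R=-1.0000) → pose (3.1310, 1.1964, -2.1604)
step 4: θ'=-1.6604 (R=2.5000) → pose (2.7190, 0.0301, -1.6604)
step 5: θ'=-2.2854 (R=-3.0000) → pose (1.9971, -1.6674, -2.2854)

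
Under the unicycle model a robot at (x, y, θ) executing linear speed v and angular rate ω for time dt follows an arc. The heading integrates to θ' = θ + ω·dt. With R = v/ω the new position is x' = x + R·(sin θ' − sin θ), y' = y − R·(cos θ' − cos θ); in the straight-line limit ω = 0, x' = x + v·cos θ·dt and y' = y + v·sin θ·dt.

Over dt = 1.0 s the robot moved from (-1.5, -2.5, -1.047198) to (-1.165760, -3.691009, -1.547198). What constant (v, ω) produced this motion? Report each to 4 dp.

Δθ = -1.547198 − -1.047198 = -0.500000
ω = Δθ/dt = -0.500000/1.0 = -0.5000
R = −Δy/(cos θ' − cos θ) = -2.5000
v = R·ω = -2.5000·-0.5000 = 1.2500

v = 1.2500, ω = -0.5000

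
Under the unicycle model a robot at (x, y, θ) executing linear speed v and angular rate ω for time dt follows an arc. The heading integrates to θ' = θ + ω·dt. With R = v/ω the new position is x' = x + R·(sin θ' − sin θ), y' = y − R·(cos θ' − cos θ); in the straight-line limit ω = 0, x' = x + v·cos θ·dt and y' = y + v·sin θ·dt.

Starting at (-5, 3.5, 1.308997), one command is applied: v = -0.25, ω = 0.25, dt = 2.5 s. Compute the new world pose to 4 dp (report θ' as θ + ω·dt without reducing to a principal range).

(-4.9688, 2.8859, 1.9340)

θ' = 1.3090 + 0.25·2.5 = 1.9340
R = v/ω = -0.25/0.25 = -1.0000
x' = -5 + -1.0000·(sin 1.9340 − sin 1.3090) = -4.9688
y' = 3.5 − -1.0000·(cos 1.9340 − cos 1.3090) = 2.8859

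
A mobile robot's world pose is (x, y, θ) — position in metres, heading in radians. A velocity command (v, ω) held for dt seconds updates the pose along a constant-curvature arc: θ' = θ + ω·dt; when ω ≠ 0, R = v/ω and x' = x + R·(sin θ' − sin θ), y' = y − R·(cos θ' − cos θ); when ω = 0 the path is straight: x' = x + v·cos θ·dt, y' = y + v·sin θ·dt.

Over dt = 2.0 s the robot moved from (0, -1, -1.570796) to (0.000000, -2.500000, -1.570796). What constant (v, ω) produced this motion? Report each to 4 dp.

Δθ = -1.570796 − -1.570796 = 0.000000
ω = Δθ/dt = 0.000000/2.0 = 0.0000
ω = 0 → v = (Δx·cos θ + Δy·sin θ)/dt = 0.7500

v = 0.7500, ω = 0.0000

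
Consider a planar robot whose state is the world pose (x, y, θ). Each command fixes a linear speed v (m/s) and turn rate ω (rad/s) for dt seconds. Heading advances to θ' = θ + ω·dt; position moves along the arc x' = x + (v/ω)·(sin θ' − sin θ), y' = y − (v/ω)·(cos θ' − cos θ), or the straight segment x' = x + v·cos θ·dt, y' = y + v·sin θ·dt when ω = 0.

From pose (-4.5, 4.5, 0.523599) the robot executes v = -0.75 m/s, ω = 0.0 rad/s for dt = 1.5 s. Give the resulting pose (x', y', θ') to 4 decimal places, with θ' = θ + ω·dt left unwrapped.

(-5.4743, 3.9375, 0.5236)

θ' = 0.5236 + 0.0·1.5 = 0.5236
ω = 0 → straight: x' = -4.5 + -0.75·cos(0.5236)·1.5 = -5.4743
y' = 4.5 + -0.75·sin(0.5236)·1.5 = 3.9375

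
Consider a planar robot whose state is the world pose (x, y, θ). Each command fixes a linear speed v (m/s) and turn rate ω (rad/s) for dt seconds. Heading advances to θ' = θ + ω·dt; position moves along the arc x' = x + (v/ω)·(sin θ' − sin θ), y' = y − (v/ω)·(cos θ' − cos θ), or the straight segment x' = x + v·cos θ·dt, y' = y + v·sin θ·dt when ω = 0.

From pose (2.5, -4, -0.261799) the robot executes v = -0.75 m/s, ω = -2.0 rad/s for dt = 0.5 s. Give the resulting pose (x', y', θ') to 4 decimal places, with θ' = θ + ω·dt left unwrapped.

(2.2398, -3.7518, -1.2618)

θ' = -0.2618 + -2.0·0.5 = -1.2618
R = v/ω = -0.75/-2.0 = 0.3750
x' = 2.5 + 0.3750·(sin -1.2618 − sin -0.2618) = 2.2398
y' = -4 − 0.3750·(cos -1.2618 − cos -0.2618) = -3.7518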